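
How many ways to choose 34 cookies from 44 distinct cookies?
C(44,34) = 44!/(34!×10!) = 2481256778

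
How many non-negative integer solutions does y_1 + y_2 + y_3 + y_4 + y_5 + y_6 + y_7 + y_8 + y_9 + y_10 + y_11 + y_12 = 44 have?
C(44+12-1, 12-1) = C(55, 11) = 119653565850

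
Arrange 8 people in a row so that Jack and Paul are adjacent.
Treat as block: (8-1)! × 2! = 5040 × 2 = 10080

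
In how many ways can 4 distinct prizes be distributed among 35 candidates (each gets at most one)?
P(35,4) = 35!/(35-4)! = 1256640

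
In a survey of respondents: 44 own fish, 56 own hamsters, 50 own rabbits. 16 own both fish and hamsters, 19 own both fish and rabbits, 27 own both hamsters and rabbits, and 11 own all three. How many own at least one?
|A∪B∪C| = 44+56+50-16-19-27+11 = 99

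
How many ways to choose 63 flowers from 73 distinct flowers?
C(73,63) = 73!/(63!×10!) = 621324937376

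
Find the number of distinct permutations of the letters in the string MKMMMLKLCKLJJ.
13! / (3! × 4! × 3! × 2! × 1!) = 3603600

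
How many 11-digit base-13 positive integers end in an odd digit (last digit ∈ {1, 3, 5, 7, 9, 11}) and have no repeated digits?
Last∈{1,3,5,7,9,11}. Last=0: 0. Last nonzero: 6×11×P(11,9) = 1317254400. Total = 1317254400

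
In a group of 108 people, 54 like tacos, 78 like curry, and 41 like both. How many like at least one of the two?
|A∪B| = |A| + |B| - |A∩B| = 54 + 78 - 41 = 91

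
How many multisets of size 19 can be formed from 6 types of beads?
C(19+6-1, 6-1) = C(24, 5) = 42504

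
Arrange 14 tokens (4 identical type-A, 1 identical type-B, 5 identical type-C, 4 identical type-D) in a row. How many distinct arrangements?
14! / (4! × 1! × 5! × 4!) = 1261260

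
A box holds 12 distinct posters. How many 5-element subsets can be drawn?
C(12,5) = 12!/(5!×7!) = 792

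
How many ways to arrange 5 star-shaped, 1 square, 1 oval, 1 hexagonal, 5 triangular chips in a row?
13! / (5! × 1! × 1! × 1! × 5!) = 432432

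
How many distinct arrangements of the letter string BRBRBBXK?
8! / (4! × 1! × 2! × 1!) = 840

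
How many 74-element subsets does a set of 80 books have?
C(80,74) = 80!/(74!×6!) = 300500200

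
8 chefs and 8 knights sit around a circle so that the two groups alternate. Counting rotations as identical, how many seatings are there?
Fix one of the chefs: (8-1)! ways for the remaining chefs, × 8! ways for the knights = 5040 × 40320 = 203212800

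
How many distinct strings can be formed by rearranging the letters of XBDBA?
5! / (2! × 1! × 1! × 1!) = 60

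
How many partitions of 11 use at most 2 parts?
By conjugation, equals partitions of 11 into parts ≤ 2. Let r_j(i) = number of partitions of i into parts ≤ j, for i = 0..11. r_1(i) = 1 for all i; r_j(i) = r_{j-1}(i) + r_j(i-j). Rows j = 2..2: ≤2: 1 1 2 2 3 3 4 4 5 5 6 6. r_2(11) = 6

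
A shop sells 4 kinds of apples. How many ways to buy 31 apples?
C(31+4-1, 4-1) = C(34, 3) = 5984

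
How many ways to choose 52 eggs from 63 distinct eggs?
C(63,52) = 63!/(52!×11!) = 615790256823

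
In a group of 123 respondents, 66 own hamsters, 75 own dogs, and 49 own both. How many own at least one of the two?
|A∪B| = |A| + |B| - |A∩B| = 66 + 75 - 49 = 92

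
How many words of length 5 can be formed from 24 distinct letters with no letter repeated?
P(24,5) = 24!/(24-5)! = 5100480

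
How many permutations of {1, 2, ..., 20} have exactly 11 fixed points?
Choose the 11 fixed points C(20,11) = 167960, derange the rest: !9 = Σ_{j=0}^{9} (-1)^j·9!/j! = 362880 - 362880 + 181440 - 60480 + 15120 - 3024 + 504 - 72 + 9 - 1 = 133496. Product = 167960 × 133496 = 22421988160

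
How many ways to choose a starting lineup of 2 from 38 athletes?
C(38,2) = 38!/(2!×36!) = 703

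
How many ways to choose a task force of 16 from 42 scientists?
C(42,16) = 42!/(16!×26!) = 166509721602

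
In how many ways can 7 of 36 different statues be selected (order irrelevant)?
C(36,7) = 36!/(7!×29!) = 8347680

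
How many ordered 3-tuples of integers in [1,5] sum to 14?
Coefficient of x^14 in (x + x² + ... + x^5)^3. By inclusion-exclusion on dice exceeding 5: Σ_j (-1)^j C(3,j)·C(14-1-5j, 2) = C(3,0)·C(13,2) - C(3,1)·C(8,2) + C(3,2)·C(3,2) = 1·78 - 3·28 + 3·3 = 3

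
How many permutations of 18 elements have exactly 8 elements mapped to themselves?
Choose the 8 fixed points C(18,8) = 43758, derange the rest: !10 = Σ_{j=0}^{10} (-1)^j·10!/j! = 3628800 - 3628800 + 1814400 - 604800 + 151200 - 30240 + 5040 - 720 + 90 - 10 + 1 = 1334961. Product = 43758 × 1334961 = 58415223438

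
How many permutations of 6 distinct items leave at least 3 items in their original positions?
Exactly j fixed points: C(6,j)·!(6-j); sum over j ≥ 3 (derangement numbers via !m = (m-1)·(!(m-1) + !(m-2)): !0..!3 = 1, 0, 1, 2). Σ_{j=3}^{6} C(6,j)·!(6-j) = C(6,3)·!3 + C(6,4)·!2 + C(6,5)·!1 + C(6,6)·!0 = 20·2 + 15·1 + 6·0 + 1·1 = 56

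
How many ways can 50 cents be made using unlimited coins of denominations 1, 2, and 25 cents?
Coefficient of x^50 in 1/(1-x^1) · 1/(1-x^2) · 1/(1-x^25). Case on j = number of 25-cent coins (j = 0..2); remainder r = 50 - 25j is made from {1,2} in ⌊r/2⌋+1 ways. r = 50, 25, 0 → 26 + 13 + 1 = 40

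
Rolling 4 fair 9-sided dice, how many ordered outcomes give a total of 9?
Coefficient of x^9 in (x + x² + ... + x^9)^4. By inclusion-exclusion on dice exceeding 9: Σ_j (-1)^j C(4,j)·C(9-1-9j, 3) = C(4,0)·C(8,3) = 1·56 = 56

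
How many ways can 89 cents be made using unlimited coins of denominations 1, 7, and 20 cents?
Coefficient of x^89 in 1/(1-x^1) · 1/(1-x^7) · 1/(1-x^20). Case on j = number of 20-cent coins (j = 0..4); remainder r = 89 - 20j is made from {1,7} in ⌊r/7⌋+1 ways. r = 89, 69, 49, 29, 9 → 13 + 10 + 8 + 5 + 2 = 38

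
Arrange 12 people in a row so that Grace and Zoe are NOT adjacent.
Total - adjacent = 12! - (12-1)!×2 = 479001600 - 79833600 = 399168000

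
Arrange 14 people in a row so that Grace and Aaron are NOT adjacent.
Total - adjacent = 14! - (14-1)!×2 = 87178291200 - 12454041600 = 74724249600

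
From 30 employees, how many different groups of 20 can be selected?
C(30,20) = 30!/(20!×10!) = 30045015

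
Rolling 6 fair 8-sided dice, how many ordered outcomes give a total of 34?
Coefficient of x^34 in (x + x² + ... + x^8)^6. By inclusion-exclusion on dice exceeding 8: Σ_j (-1)^j C(6,j)·C(34-1-8j, 5) = C(6,0)·C(33,5) - C(6,1)·C(25,5) + C(6,2)·C(17,5) - C(6,3)·C(9,5) = 1·237336 - 6·53130 + 15·6188 - 20·126 = 8856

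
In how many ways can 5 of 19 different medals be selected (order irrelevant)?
C(19,5) = 19!/(5!×14!) = 11628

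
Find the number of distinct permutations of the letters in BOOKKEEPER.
10! / (1! × 2! × 2! × 3! × 1! × 1!) = 151200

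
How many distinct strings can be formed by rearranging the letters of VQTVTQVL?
8! / (2! × 2! × 3! × 1!) = 1680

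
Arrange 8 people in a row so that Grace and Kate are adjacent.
Treat as block: (8-1)! × 2! = 5040 × 2 = 10080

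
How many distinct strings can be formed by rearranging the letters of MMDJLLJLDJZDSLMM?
16! / (4! × 1! × 3! × 3! × 4! × 1!) = 1009008000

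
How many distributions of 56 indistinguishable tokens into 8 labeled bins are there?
C(56+8-1, 8-1) = C(63, 7) = 553270671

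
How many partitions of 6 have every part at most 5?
Let r_j(i) = number of partitions of i into parts ≤ j, for i = 0..6. r_1(i) = 1 for all i; r_j(i) = r_{j-1}(i) + r_j(i-j). Rows j = 2..5: ≤2: 1 1 2 2 3 3 4; ≤3: 1 1 2 3 4 5 7; ≤4: 1 1 2 3 5 6 9; ≤5: 1 1 2 3 5 7 10. r_5(6) = 10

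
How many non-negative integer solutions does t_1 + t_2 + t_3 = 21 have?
C(21+3-1, 3-1) = C(23, 2) = 253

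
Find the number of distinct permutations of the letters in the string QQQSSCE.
7! / (1! × 1! × 2! × 3!) = 420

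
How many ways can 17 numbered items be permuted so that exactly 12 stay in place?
Choose the 12 fixed points C(17,12) = 6188, derange the rest: !5 = Σ_{j=0}^{5} (-1)^j·5!/j! = 120 - 120 + 60 - 20 + 5 - 1 = 44. Product = 6188 × 44 = 272272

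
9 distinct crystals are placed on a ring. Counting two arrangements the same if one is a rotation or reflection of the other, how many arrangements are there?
(9-1)!/2 = 40320/2 = 20160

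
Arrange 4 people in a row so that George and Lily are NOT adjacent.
Total - adjacent = 4! - (4-1)!×2 = 24 - 12 = 12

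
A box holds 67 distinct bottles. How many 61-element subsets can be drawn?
C(67,61) = 67!/(61!×6!) = 99795696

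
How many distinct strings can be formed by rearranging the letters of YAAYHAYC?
8! / (1! × 3! × 1! × 3!) = 1120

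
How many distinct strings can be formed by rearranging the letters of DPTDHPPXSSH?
11! / (2! × 1! × 3! × 2! × 2! × 1!) = 831600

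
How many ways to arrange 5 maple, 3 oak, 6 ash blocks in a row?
14! / (5! × 3! × 6!) = 168168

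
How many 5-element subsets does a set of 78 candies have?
C(78,5) = 78!/(5!×73!) = 21111090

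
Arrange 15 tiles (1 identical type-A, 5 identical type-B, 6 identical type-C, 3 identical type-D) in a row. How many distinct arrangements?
15! / (1! × 5! × 6! × 3!) = 2522520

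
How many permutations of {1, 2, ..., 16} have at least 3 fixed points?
Exactly j fixed points: C(16,j)·!(16-j); sum over j ≥ 3 (derangement numbers via !m = (m-1)·(!(m-1) + !(m-2)): !0..!13 = 1, 0, 1, 2, 9, 44, 265, 1854, 14833, 133496, 1334961, 14684570, 176214841, 2290792932). Σ_{j=3}^{16} C(16,j)·!(16-j) = C(16,3)·!13 + C(16,4)·!12 + C(16,5)·!11 + C(16,6)·!10 + C(16,7)·!9 + C(16,8)·!8 + C(16,9)·!7 + C(16,10)·!6 + C(16,11)·!5 + C(16,12)·!4 + C(16,13)·!3 + C(16,14)·!2 + C(16,15)·!1 + C(16,16)·!0 = 560·2290792932 + 1820·176214841 + 4368·14684570 + 8008·1334961 + 11440·133496 + 12870·14833 + 11440·1854 + 8008·265 + 4368·44 + 1820·9 + 560·2 + 120·1 + 16·0 + 1·1 = 1680129258631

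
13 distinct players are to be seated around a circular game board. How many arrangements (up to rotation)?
Circular: fix one position, arrange the rest. (13-1)! = 479001600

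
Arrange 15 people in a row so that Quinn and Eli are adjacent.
Treat as block: (15-1)! × 2! = 87178291200 × 2 = 174356582400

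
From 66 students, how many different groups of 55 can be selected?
C(66,55) = 66!/(55!×11!) = 1074082795968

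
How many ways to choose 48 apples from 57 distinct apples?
C(57,48) = 57!/(48!×9!) = 8996462475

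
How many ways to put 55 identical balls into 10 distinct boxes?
C(55+10-1, 10-1) = C(64, 9) = 27540584512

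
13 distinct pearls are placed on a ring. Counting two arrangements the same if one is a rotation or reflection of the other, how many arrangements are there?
(13-1)!/2 = 479001600/2 = 239500800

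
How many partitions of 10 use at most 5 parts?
By conjugation, equals partitions of 10 into parts ≤ 5. Let r_j(i) = number of partitions of i into parts ≤ j, for i = 0..10. r_1(i) = 1 for all i; r_j(i) = r_{j-1}(i) + r_j(i-j). Rows j = 2..5: ≤2: 1 1 2 2 3 3 4 4 5 5 6; ≤3: 1 1 2 3 4 5 7 8 10 12 14; ≤4: 1 1 2 3 5 6 9 11 15 18 23; ≤5: 1 1 2 3 5 7 10 13 18 23 30. r_5(10) = 30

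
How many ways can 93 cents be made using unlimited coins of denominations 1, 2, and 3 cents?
Coefficient of x^93 in 1/(1-x^1) · 1/(1-x^2) · 1/(1-x^3). Case on j = number of 3-cent coins (j = 0..31); remainder r = 93 - 3j is made from {1,2} in ⌊r/2⌋+1 ways. r = 93, 90, 87, 84, 81, 78, 75, 72, 69, 66, 63, 60, 57, 54, 51, 48, 45, 42, 39, 36, 33, 30, 27, 24, 21, 18, 15, 12, 9, 6, 3, 0 → 47 + 46 + 44 + 43 + 41 + 40 + 38 + 37 + 35 + 34 + 32 + 31 + 29 + 28 + 26 + 25 + 23 + 22 + 20 + 19 + 17 + 16 + 14 + 13 + 11 + 10 + 8 + 7 + 5 + 4 + 2 + 1 = 768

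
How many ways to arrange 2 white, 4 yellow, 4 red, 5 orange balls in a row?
15! / (2! × 4! × 4! × 5!) = 9459450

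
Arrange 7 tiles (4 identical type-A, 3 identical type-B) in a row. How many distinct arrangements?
7! / (4! × 3!) = 35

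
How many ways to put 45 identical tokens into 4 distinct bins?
C(45+4-1, 4-1) = C(48, 3) = 17296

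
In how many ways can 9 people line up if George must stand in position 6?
Fix one position: (9-1)! = 40320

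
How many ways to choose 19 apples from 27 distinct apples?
C(27,19) = 27!/(19!×8!) = 2220075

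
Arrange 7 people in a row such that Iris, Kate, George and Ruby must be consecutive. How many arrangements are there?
Treat the 4 as one block: (7-4+1)! × 4! = 24 × 24 = 576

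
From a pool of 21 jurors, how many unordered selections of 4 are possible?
C(21,4) = 21!/(4!×17!) = 5985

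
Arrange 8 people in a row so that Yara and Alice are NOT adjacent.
Total - adjacent = 8! - (8-1)!×2 = 40320 - 10080 = 30240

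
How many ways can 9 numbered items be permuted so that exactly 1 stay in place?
Choose the 1 fixed point C(9,1) = 9, derange the rest: !8 = Σ_{j=0}^{8} (-1)^j·8!/j! = 40320 - 40320 + 20160 - 6720 + 1680 - 336 + 56 - 8 + 1 = 14833. Product = 9 × 14833 = 133497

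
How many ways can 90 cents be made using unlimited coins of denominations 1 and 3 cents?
Coefficient of x^90 in 1/(1-x^1) · 1/(1-x^3). Use j coins of 3 for j = 0..⌊90/3⌋ = 30, the rest in 1s: 30 + 1 = 31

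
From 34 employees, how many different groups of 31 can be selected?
C(34,31) = 34!/(31!×3!) = 5984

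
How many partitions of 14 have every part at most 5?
Let r_j(i) = number of partitions of i into parts ≤ j, for i = 0..14. r_1(i) = 1 for all i; r_j(i) = r_{j-1}(i) + r_j(i-j). Rows j = 2..5: ≤2: 1 1 2 2 3 3 4 4 5 5 6 6 7 7 8; ≤3: 1 1 2 3 4 5 7 8 10 12 14 16 19 21 24; ≤4: 1 1 2 3 5 6 9 11 15 18 23 27 34 39 47; ≤5: 1 1 2 3 5 7 10 13 18 23 30 37 47 57 70. r_5(14) = 70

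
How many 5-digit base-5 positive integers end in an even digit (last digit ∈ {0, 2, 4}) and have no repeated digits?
Last∈{0,2,4}. Last=0: 24. Last nonzero: 2×3×P(3,3) = 36. Total = 60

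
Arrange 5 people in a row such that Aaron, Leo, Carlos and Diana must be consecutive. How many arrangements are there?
Treat the 4 as one block: (5-4+1)! × 4! = 2 × 24 = 48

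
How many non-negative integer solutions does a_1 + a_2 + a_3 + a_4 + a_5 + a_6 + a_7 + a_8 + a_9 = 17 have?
C(17+9-1, 9-1) = C(25, 8) = 1081575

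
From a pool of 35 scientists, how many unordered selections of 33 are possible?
C(35,33) = 35!/(33!×2!) = 595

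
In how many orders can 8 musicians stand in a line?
8! = 40320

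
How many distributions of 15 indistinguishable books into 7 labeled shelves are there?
C(15+7-1, 7-1) = C(21, 6) = 54264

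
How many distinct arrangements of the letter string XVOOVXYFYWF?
11! / (2! × 2! × 2! × 2! × 1! × 2!) = 1247400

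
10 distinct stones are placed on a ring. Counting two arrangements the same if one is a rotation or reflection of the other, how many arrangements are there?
(10-1)!/2 = 362880/2 = 181440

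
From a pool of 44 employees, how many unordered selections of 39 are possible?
C(44,39) = 44!/(39!×5!) = 1086008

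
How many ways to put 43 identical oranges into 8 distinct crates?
C(43+8-1, 8-1) = C(50, 7) = 99884400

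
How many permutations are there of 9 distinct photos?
9! = 362880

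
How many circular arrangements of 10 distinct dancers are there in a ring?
Circular: fix one position, arrange the rest. (10-1)! = 362880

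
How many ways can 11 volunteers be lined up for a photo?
11! = 39916800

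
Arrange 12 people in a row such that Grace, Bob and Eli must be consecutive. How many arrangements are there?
Treat the 3 as one block: (12-3+1)! × 3! = 3628800 × 6 = 21772800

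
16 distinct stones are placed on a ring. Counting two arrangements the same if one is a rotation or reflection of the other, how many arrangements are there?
(16-1)!/2 = 1307674368000/2 = 653837184000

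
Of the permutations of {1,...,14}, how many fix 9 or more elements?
Exactly j fixed points: C(14,j)·!(14-j); sum over j ≥ 9 (derangement numbers via !m = (m-1)·(!(m-1) + !(m-2)): !0..!5 = 1, 0, 1, 2, 9, 44). Σ_{j=9}^{14} C(14,j)·!(14-j) = C(14,9)·!5 + C(14,10)·!4 + C(14,11)·!3 + C(14,12)·!2 + C(14,13)·!1 + C(14,14)·!0 = 2002·44 + 1001·9 + 364·2 + 91·1 + 14·0 + 1·1 = 97917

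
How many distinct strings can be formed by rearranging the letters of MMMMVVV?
7! / (4! × 3!) = 35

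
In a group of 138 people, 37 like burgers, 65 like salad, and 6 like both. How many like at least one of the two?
|A∪B| = |A| + |B| - |A∩B| = 37 + 65 - 6 = 96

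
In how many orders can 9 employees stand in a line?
9! = 362880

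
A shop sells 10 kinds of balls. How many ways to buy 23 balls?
C(23+10-1, 10-1) = C(32, 9) = 28048800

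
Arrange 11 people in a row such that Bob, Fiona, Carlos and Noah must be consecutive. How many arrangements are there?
Treat the 4 as one block: (11-4+1)! × 4! = 40320 × 24 = 967680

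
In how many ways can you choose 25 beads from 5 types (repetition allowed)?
C(25+5-1, 5-1) = C(29, 4) = 23751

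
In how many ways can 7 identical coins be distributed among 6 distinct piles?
C(7+6-1, 6-1) = C(12, 5) = 792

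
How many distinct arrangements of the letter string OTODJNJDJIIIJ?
13! / (1! × 2! × 2! × 1! × 4! × 3!) = 10810800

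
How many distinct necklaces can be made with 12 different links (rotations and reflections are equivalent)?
(12-1)!/2 = 39916800/2 = 19958400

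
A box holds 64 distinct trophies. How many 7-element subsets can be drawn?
C(64,7) = 64!/(7!×57!) = 621216192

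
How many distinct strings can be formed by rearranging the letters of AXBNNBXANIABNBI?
15! / (3! × 4! × 2! × 2! × 4!) = 94594500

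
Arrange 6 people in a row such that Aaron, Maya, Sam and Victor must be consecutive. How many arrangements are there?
Treat the 4 as one block: (6-4+1)! × 4! = 6 × 24 = 144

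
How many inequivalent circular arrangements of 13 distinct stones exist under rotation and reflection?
(13-1)!/2 = 479001600/2 = 239500800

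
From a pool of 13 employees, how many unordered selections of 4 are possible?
C(13,4) = 13!/(4!×9!) = 715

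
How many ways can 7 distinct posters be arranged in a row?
7! = 5040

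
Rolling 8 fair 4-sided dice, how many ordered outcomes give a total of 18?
Coefficient of x^18 in (x + x² + ... + x^4)^8. By inclusion-exclusion on dice exceeding 4: Σ_j (-1)^j C(8,j)·C(18-1-4j, 7) = C(8,0)·C(17,7) - C(8,1)·C(13,7) + C(8,2)·C(9,7) = 1·19448 - 8·1716 + 28·36 = 6728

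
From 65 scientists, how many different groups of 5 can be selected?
C(65,5) = 65!/(5!×60!) = 8259888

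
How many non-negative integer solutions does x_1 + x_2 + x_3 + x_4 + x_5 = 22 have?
C(22+5-1, 5-1) = C(26, 4) = 14950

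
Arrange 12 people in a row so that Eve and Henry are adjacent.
Treat as block: (12-1)! × 2! = 39916800 × 2 = 79833600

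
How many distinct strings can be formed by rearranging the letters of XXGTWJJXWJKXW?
13! / (4! × 1! × 3! × 3! × 1! × 1!) = 7207200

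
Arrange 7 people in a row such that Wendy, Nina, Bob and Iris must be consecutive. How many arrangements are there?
Treat the 4 as one block: (7-4+1)! × 4! = 24 × 24 = 576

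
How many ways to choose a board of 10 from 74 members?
C(74,10) = 74!/(10!×64!) = 718406958841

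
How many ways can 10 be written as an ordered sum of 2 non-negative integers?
C(10+2-1, 2-1) = C(11, 1) = 11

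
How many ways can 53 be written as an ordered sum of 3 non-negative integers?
C(53+3-1, 3-1) = C(55, 2) = 1485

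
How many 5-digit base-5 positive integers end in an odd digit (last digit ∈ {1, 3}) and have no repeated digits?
Last∈{1,3}. Last=0: 0. Last nonzero: 2×3×P(3,3) = 36. Total = 36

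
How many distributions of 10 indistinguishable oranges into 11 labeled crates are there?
C(10+11-1, 11-1) = C(20, 10) = 184756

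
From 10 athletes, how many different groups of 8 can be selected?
C(10,8) = 10!/(8!×2!) = 45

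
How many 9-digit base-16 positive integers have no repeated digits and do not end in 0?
Last digit: 15 nonzero choices. First digit: 14 (nonzero, ≠last). Middle 7: P(14,7) = 17297280. Total = 3632428800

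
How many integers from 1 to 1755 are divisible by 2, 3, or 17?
⌊1755/2⌋+⌊1755/3⌋+⌊1755/17⌋ - ⌊1755/6⌋-⌊1755/34⌋-⌊1755/51⌋ + ⌊1755/102⌋ = 877+585+103 - 292-51-34 + 17 = 1205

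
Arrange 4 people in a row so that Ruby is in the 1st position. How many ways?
Fix one position: (4-1)! = 6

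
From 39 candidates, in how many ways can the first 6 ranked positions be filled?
P(39,6) = 39!/(39-6)! = 2349088560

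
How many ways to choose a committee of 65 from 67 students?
C(67,65) = 67!/(65!×2!) = 2211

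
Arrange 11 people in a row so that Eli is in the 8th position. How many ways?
Fix one position: (11-1)! = 3628800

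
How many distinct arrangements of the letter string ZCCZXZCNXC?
10! / (4! × 2! × 1! × 3!) = 12600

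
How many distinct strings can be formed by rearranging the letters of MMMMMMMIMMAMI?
13! / (10! × 2! × 1!) = 858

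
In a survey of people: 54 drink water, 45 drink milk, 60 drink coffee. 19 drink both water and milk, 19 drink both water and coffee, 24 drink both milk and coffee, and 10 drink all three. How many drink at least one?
|A∪B∪C| = 54+45+60-19-19-24+10 = 107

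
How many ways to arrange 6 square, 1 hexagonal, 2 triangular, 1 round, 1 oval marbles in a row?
11! / (6! × 1! × 2! × 1! × 1!) = 27720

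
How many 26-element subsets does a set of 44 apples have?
C(44,26) = 44!/(26!×18!) = 1029530696964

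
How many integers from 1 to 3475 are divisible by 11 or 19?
⌊3475/11⌋ + ⌊3475/19⌋ - ⌊3475/209⌋ = 315 + 182 - 16 = 481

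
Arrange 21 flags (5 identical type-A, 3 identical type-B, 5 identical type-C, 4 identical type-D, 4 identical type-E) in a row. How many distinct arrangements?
21! / (5! × 3! × 5! × 4! × 4!) = 1026615189600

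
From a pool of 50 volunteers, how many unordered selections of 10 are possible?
C(50,10) = 50!/(10!×40!) = 10272278170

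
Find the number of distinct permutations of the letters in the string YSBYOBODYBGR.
12! / (2! × 1! × 1! × 3! × 1! × 3! × 1!) = 6652800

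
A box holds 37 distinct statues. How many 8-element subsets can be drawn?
C(37,8) = 37!/(8!×29!) = 38608020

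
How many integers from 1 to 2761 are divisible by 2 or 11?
⌊2761/2⌋ + ⌊2761/11⌋ - ⌊2761/22⌋ = 1380 + 251 - 125 = 1506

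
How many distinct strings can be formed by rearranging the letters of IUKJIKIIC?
9! / (1! × 1! × 4! × 1! × 2!) = 7560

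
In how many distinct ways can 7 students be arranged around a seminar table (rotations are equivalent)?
Circular: fix one position, arrange the rest. (7-1)! = 720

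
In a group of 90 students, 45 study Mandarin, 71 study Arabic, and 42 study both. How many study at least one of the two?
|A∪B| = |A| + |B| - |A∩B| = 45 + 71 - 42 = 74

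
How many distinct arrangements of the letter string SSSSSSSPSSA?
11! / (1! × 9! × 1!) = 110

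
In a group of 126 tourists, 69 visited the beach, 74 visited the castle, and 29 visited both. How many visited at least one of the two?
|A∪B| = |A| + |B| - |A∩B| = 69 + 74 - 29 = 114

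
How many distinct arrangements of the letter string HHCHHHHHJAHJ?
12! / (8! × 1! × 1! × 2!) = 5940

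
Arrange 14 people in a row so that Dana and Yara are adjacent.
Treat as block: (14-1)! × 2! = 6227020800 × 2 = 12454041600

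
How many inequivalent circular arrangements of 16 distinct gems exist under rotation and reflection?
(16-1)!/2 = 1307674368000/2 = 653837184000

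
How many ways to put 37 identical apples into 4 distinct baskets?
C(37+4-1, 4-1) = C(40, 3) = 9880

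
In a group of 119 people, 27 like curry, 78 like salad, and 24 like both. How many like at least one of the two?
|A∪B| = |A| + |B| - |A∩B| = 27 + 78 - 24 = 81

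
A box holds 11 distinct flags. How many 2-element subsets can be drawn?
C(11,2) = 11!/(2!×9!) = 55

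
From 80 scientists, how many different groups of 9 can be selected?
C(80,9) = 80!/(9!×71!) = 231900297200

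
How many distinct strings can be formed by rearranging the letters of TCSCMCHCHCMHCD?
14! / (6! × 1! × 1! × 2! × 1! × 3!) = 10090080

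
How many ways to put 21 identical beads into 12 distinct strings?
C(21+12-1, 12-1) = C(32, 11) = 129024480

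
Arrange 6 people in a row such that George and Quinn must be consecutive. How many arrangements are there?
Treat the 2 as one block: (6-2+1)! × 2! = 120 × 2 = 240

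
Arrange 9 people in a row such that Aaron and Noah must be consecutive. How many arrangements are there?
Treat the 2 as one block: (9-2+1)! × 2! = 40320 × 2 = 80640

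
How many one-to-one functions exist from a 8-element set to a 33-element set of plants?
P(33,8) = 33!/(33-8)! = 559809169920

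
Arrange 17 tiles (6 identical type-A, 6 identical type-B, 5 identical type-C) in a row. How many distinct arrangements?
17! / (6! × 6! × 5!) = 5717712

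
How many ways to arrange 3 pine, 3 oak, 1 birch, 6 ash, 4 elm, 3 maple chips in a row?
20! / (3! × 3! × 1! × 6! × 4! × 3!) = 651819168000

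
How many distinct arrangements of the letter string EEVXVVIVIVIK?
12! / (1! × 3! × 5! × 1! × 2!) = 332640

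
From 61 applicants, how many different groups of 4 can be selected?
C(61,4) = 61!/(4!×57!) = 521855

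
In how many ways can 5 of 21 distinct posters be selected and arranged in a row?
P(21,5) = 21!/(21-5)! = 2441880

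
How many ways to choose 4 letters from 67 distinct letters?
C(67,4) = 67!/(4!×63!) = 766480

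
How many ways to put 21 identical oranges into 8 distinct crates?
C(21+8-1, 8-1) = C(28, 7) = 1184040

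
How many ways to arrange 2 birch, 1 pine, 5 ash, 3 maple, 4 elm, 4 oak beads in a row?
19! / (2! × 1! × 5! × 3! × 4! × 4!) = 146659312800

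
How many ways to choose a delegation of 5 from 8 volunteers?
C(8,5) = 8!/(5!×3!) = 56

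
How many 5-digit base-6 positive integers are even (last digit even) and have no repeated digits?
Last∈{0,2,4}. Last=0: 120. Last nonzero: 2×4×P(4,3) = 192. Total = 312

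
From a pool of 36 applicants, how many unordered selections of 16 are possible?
C(36,16) = 36!/(16!×20!) = 7307872110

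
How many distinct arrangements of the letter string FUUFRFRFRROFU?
13! / (3! × 1! × 4! × 5!) = 360360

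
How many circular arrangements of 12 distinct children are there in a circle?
Circular: fix one position, arrange the rest. (12-1)! = 39916800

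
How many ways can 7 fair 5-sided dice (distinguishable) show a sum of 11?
Coefficient of x^11 in (x + x² + ... + x^5)^7. By inclusion-exclusion on dice exceeding 5: Σ_j (-1)^j C(7,j)·C(11-1-5j, 6) = C(7,0)·C(10,6) = 1·210 = 210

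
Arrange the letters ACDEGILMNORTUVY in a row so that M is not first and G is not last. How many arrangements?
By inclusion-exclusion: 15! - 2×(15-1)! + (15-2)! = 1307674368000 - 174356582400 + 6227020800 = 1139544806400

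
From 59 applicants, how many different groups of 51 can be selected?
C(59,51) = 59!/(51!×8!) = 2217471399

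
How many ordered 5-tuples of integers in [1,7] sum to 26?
Coefficient of x^26 in (x + x² + ... + x^7)^5. By inclusion-exclusion on dice exceeding 7: Σ_j (-1)^j C(5,j)·C(26-1-7j, 4) = C(5,0)·C(25,4) - C(5,1)·C(18,4) + C(5,2)·C(11,4) - C(5,3)·C(4,4) = 1·12650 - 5·3060 + 10·330 - 10·1 = 640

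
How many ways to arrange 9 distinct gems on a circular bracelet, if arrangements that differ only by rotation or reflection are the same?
(9-1)!/2 = 40320/2 = 20160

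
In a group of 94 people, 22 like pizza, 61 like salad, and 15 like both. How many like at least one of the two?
|A∪B| = |A| + |B| - |A∩B| = 22 + 61 - 15 = 68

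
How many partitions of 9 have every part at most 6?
Let r_j(i) = number of partitions of i into parts ≤ j, for i = 0..9. r_1(i) = 1 for all i; r_j(i) = r_{j-1}(i) + r_j(i-j). Rows j = 2..6: ≤2: 1 1 2 2 3 3 4 4 5 5; ≤3: 1 1 2 3 4 5 7 8 10 12; ≤4: 1 1 2 3 5 6 9 11 15 18; ≤5: 1 1 2 3 5 7 10 13 18 23; ≤6: 1 1 2 3 5 7 11 14 20 26. r_6(9) = 26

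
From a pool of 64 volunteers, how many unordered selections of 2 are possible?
C(64,2) = 64!/(2!×62!) = 2016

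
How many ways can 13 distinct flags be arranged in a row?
13! = 6227020800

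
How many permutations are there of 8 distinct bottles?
8! = 40320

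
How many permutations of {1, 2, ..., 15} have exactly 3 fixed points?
Choose the 3 fixed points C(15,3) = 455, derange the rest: !12 = Σ_{j=0}^{12} (-1)^j·12!/j! = 479001600 - 479001600 + 239500800 - 79833600 + 19958400 - 3991680 + 665280 - 95040 + 11880 - 1320 + 132 - 12 + 1 = 176214841. Product = 455 × 176214841 = 80177752655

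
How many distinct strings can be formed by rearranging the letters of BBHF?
4! / (1! × 2! × 1!) = 12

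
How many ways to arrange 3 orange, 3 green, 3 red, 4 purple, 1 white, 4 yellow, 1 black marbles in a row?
19! / (3! × 3! × 3! × 4! × 1! × 4! × 1!) = 977728752000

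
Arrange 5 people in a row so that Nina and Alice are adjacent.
Treat as block: (5-1)! × 2! = 24 × 2 = 48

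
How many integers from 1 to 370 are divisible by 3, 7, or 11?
⌊370/3⌋+⌊370/7⌋+⌊370/11⌋ - ⌊370/21⌋-⌊370/33⌋-⌊370/77⌋ + ⌊370/231⌋ = 123+52+33 - 17-11-4 + 1 = 177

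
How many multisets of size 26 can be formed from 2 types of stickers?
C(26+2-1, 2-1) = C(27, 1) = 27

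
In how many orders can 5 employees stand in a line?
5! = 120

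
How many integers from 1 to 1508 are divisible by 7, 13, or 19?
⌊1508/7⌋+⌊1508/13⌋+⌊1508/19⌋ - ⌊1508/91⌋-⌊1508/133⌋-⌊1508/247⌋ + ⌊1508/1729⌋ = 215+116+79 - 16-11-6 + 0 = 377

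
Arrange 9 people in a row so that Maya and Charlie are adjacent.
Treat as block: (9-1)! × 2! = 40320 × 2 = 80640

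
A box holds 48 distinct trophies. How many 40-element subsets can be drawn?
C(48,40) = 48!/(40!×8!) = 377348994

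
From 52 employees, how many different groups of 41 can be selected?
C(52,41) = 52!/(41!×11!) = 60403728840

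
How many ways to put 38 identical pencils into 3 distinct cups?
C(38+3-1, 3-1) = C(40, 2) = 780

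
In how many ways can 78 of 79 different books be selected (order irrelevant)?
C(79,78) = 79!/(78!×1!) = 79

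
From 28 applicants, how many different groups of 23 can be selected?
C(28,23) = 28!/(23!×5!) = 98280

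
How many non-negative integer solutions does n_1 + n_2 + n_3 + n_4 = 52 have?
C(52+4-1, 4-1) = C(55, 3) = 26235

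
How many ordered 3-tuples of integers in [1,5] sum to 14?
Coefficient of x^14 in (x + x² + ... + x^5)^3. By inclusion-exclusion on dice exceeding 5: Σ_j (-1)^j C(3,j)·C(14-1-5j, 2) = C(3,0)·C(13,2) - C(3,1)·C(8,2) + C(3,2)·C(3,2) = 1·78 - 3·28 + 3·3 = 3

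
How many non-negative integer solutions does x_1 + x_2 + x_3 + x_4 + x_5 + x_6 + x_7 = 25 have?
C(25+7-1, 7-1) = C(31, 6) = 736281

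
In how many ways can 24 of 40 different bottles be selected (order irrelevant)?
C(40,24) = 40!/(24!×16!) = 62852101650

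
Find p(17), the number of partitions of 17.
Pentagonal recurrence p(n) = p(n-1) + p(n-2) - p(n-5) - p(n-7) + p(n-12) + p(n-15) - ... gives p(0..16) = 1, 1, 2, 3, 5, 7, 11, 15, 22, 30, 42, 56, 77, 101, 135, 176, 231. p(17) = p(16) + p(15) - p(12) - p(10) + p(5) + p(2) = 231 + 176 - 77 - 42 + 7 + 2 = 297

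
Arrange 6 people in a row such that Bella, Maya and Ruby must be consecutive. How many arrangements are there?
Treat the 3 as one block: (6-3+1)! × 3! = 24 × 6 = 144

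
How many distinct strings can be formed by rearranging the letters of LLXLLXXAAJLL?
12! / (6! × 3! × 2! × 1!) = 55440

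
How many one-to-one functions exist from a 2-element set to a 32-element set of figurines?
P(32,2) = 32!/(32-2)! = 992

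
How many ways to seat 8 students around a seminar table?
Circular: fix one position, arrange the rest. (8-1)! = 5040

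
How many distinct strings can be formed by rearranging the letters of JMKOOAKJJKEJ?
12! / (1! × 1! × 3! × 4! × 1! × 2!) = 1663200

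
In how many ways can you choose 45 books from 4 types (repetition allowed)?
C(45+4-1, 4-1) = C(48, 3) = 17296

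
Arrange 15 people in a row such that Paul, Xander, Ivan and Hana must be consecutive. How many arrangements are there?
Treat the 4 as one block: (15-4+1)! × 4! = 479001600 × 24 = 11496038400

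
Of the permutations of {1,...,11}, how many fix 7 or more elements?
Exactly j fixed points: C(11,j)·!(11-j); sum over j ≥ 7 (derangement numbers via !m = (m-1)·(!(m-1) + !(m-2)): !0..!4 = 1, 0, 1, 2, 9). Σ_{j=7}^{11} C(11,j)·!(11-j) = C(11,7)·!4 + C(11,8)·!3 + C(11,9)·!2 + C(11,10)·!1 + C(11,11)·!0 = 330·9 + 165·2 + 55·1 + 11·0 + 1·1 = 3356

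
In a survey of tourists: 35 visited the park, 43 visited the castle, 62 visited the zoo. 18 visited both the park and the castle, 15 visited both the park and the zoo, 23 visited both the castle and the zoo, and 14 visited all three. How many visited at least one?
|A∪B∪C| = 35+43+62-18-15-23+14 = 98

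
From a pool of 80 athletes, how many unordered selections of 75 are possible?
C(80,75) = 80!/(75!×5!) = 24040016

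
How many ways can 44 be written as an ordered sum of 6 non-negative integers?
C(44+6-1, 6-1) = C(49, 5) = 1906884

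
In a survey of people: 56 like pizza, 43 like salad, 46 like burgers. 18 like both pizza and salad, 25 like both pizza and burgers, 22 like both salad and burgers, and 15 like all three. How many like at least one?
|A∪B∪C| = 56+43+46-18-25-22+15 = 95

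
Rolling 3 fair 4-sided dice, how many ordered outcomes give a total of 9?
Coefficient of x^9 in (x + x² + ... + x^4)^3. By inclusion-exclusion on dice exceeding 4: Σ_j (-1)^j C(3,j)·C(9-1-4j, 2) = C(3,0)·C(8,2) - C(3,1)·C(4,2) = 1·28 - 3·6 = 10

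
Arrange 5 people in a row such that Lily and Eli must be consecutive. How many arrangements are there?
Treat the 2 as one block: (5-2+1)! × 2! = 24 × 2 = 48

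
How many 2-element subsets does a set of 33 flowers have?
C(33,2) = 33!/(2!×31!) = 528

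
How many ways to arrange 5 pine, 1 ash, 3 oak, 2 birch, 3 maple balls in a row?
14! / (5! × 1! × 3! × 2! × 3!) = 10090080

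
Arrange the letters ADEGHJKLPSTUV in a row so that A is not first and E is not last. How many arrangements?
By inclusion-exclusion: 13! - 2×(13-1)! + (13-2)! = 6227020800 - 958003200 + 39916800 = 5308934400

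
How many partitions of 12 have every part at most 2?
Let r_j(i) = number of partitions of i into parts ≤ j, for i = 0..12. r_1(i) = 1 for all i; r_j(i) = r_{j-1}(i) + r_j(i-j). Rows j = 2..2: ≤2: 1 1 2 2 3 3 4 4 5 5 6 6 7. r_2(12) = 7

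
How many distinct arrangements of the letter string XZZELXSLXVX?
11! / (2! × 4! × 1! × 1! × 2! × 1!) = 415800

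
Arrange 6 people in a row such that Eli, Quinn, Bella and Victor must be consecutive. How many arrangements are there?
Treat the 4 as one block: (6-4+1)! × 4! = 6 × 24 = 144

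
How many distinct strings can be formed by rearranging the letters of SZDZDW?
6! / (1! × 2! × 1! × 2!) = 180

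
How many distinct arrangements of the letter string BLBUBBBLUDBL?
12! / (6! × 3! × 2! × 1!) = 55440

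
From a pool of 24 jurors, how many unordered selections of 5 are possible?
C(24,5) = 24!/(5!×19!) = 42504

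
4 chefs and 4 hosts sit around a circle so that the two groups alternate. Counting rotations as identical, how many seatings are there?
Fix one of the chefs: (4-1)! ways for the remaining chefs, × 4! ways for the hosts = 6 × 24 = 144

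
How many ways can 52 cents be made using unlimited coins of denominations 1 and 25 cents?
Coefficient of x^52 in 1/(1-x^1) · 1/(1-x^25). Use j coins of 25 for j = 0..⌊52/25⌋ = 2, the rest in 1s: 2 + 1 = 3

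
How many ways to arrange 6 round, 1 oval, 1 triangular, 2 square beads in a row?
10! / (6! × 1! × 1! × 2!) = 2520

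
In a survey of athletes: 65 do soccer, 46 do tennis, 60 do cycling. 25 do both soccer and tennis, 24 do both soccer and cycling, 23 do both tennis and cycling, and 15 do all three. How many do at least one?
|A∪B∪C| = 65+46+60-25-24-23+15 = 114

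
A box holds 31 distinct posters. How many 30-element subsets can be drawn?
C(31,30) = 31!/(30!×1!) = 31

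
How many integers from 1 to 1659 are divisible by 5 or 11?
⌊1659/5⌋ + ⌊1659/11⌋ - ⌊1659/55⌋ = 331 + 150 - 30 = 451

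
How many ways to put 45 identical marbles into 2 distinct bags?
C(45+2-1, 2-1) = C(46, 1) = 46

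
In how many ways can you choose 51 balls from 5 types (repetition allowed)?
C(51+5-1, 5-1) = C(55, 4) = 341055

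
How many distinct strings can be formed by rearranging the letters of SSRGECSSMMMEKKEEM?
17! / (1! × 2! × 4! × 4! × 1! × 1! × 4!) = 12864852000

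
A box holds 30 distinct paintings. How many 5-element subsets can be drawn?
C(30,5) = 30!/(5!×25!) = 142506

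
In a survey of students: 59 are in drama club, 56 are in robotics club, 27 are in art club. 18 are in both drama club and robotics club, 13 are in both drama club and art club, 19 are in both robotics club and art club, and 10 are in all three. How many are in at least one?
|A∪B∪C| = 59+56+27-18-13-19+10 = 102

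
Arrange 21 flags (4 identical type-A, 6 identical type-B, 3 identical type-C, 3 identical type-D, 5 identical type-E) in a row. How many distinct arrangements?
21! / (4! × 6! × 3! × 3! × 5!) = 684410126400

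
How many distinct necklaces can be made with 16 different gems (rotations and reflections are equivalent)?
(16-1)!/2 = 1307674368000/2 = 653837184000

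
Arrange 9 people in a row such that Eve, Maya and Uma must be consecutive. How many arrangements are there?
Treat the 3 as one block: (9-3+1)! × 3! = 5040 × 6 = 30240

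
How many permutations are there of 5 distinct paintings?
5! = 120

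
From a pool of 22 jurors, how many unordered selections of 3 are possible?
C(22,3) = 22!/(3!×19!) = 1540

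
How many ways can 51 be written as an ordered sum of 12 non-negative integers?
C(51+12-1, 12-1) = C(62, 11) = 508271323092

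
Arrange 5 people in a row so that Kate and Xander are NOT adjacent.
Total - adjacent = 5! - (5-1)!×2 = 120 - 48 = 72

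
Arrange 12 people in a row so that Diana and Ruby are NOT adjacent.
Total - adjacent = 12! - (12-1)!×2 = 479001600 - 79833600 = 399168000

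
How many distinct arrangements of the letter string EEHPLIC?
7! / (1! × 2! × 1! × 1! × 1! × 1!) = 2520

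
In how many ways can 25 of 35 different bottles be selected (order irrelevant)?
C(35,25) = 35!/(25!×10!) = 183579396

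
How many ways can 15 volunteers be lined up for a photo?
15! = 1307674368000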